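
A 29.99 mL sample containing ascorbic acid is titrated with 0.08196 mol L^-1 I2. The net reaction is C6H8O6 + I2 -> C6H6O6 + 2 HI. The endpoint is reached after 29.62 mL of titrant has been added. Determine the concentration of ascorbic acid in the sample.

n(I2) = 0.08196 x 0.02962 = 0.002428 mol.
From the balanced equation, 1 mol I2 reacts with 1 mol ascorbic acid, so n(ascorbic acid) = 0.002428 x 1/1 = 0.002428 mol.
[ascorbic acid] = 0.002428 / 0.02999 L = 0.0809 M.

0.0809 M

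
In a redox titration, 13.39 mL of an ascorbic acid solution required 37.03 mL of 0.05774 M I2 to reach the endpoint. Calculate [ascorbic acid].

0.160 M

n(I2) = 0.05774 x 0.03703 = 0.002138 mol.
From the balanced equation, 1 mol I2 reacts with 1 mol ascorbic acid, so n(ascorbic acid) = 0.002138 x 1/1 = 0.002138 mol.
[ascorbic acid] = 0.002138 / 0.01339 L = 0.160 M.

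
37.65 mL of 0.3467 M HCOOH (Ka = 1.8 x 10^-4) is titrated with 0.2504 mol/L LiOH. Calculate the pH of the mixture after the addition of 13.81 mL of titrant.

3.30

Initial n(HCOOH) = 0.3467 x 0.03765 = 0.01305 mol.
n(LiOH) added = 0.2504 x 0.01381 = 0.003458 mol, converting that many moles of HCOOH to HCOO-.
Remaining n(HCOOH) = 0.009595 mol; n(HCOO-) = 0.003458 mol.
By Henderson-Hasselbalch, pH = pKa + log([A^-]/[HA]) = 3.74 + log(0.003458/0.009595) = 3.74 + (-0.44) = 3.30.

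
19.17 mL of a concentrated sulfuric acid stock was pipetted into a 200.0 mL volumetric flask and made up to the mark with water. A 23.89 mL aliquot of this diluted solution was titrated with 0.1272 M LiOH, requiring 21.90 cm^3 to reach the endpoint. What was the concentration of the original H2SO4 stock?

n(LiOH) = 0.1272 x 0.02190 = 0.002786 mol.
n(H2SO4) in the aliquot = 0.002786 x 1/2 = 0.001393 mol.
[diluted H2SO4] = 0.001393 / 0.02389 = 0.05830 M.
Dilution factor = 200.0/19.17 = 10.43, so [stock] = 0.05830 x 10.43 = 0.608 M.

0.608 M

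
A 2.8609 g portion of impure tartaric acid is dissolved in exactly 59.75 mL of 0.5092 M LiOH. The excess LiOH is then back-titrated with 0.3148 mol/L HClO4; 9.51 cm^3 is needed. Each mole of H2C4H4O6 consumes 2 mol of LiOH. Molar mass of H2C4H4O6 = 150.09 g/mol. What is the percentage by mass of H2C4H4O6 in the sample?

72.0%

Total n(LiOH) added = 0.5092 x 0.05975 = 0.03042 mol.
n(HClO4) used = 0.3148 x 0.009510 = 0.002994 mol, which equals the excess n(LiOH).
So n(LiOH) consumed by the sample = 0.03042 - 0.002994 = 0.02743 mol.
n(H2C4H4O6) = 0.02743 / 2 = 0.01372 mol.
mass H2C4H4O6 = 0.01372 x 150.09 = 2.059 g, so %H2C4H4O6 = 2.059/2.8609 x 100 = 72.0%.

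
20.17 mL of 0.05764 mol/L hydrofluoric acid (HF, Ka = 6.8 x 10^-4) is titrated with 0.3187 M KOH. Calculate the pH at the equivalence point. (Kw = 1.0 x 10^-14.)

7.93

n(HF) = 0.05764 x 0.02017 = 0.001163 mol; V(KOH) at equivalence = 0.001163/0.3187 = 0.003648 L.
At equivalence all the acid is converted to F-; total volume = 0.02017 + 0.003648 = 0.02382 L, so [F-] = 0.001163/0.02382 = 0.04881 M.
Kb = Kw/Ka = 1.0e-14 / 6.8 x 10^-4 = 1.47e-11.
[OH^-] = sqrt(Kb x [F-]) = sqrt(1.47e-11 x 0.04881) = 8.47e-7 M.
pOH = 6.07, so pH = 14.00 - 6.07 = 7.93.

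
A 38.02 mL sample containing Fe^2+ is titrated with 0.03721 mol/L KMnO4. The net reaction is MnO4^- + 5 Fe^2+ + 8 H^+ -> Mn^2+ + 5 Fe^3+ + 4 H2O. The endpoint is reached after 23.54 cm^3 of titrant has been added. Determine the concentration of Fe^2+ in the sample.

0.115 M

n(KMnO4) = 0.03721 x 0.02354 = 0.0008759 mol.
From the balanced equation, 1 mol KMnO4 reacts with 5 mol Fe^2+, so n(Fe^2+) = 0.0008759 x 5/1 = 0.004380 mol.
[Fe^2+] = 0.004380 / 0.03802 L = 0.115 M.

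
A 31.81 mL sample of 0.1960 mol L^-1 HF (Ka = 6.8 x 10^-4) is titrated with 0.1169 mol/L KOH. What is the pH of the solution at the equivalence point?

8.02

n(HF) = 0.1960 x 0.03181 = 0.006235 mol; V(KOH) at equivalence = 0.006235/0.1169 = 0.05333 L.
At equivalence all the acid is converted to F-; total volume = 0.03181 + 0.05333 = 0.08514 L, so [F-] = 0.006235/0.08514 = 0.07323 M.
Kb = Kw/Ka = 1.0e-14 / 6.8 x 10^-4 = 1.47e-11.
[OH^-] = sqrt(Kb x [F-]) = sqrt(1.47e-11 x 0.07323) = 1.04e-6 M.
pOH = 5.98, so pH = 14.00 - 5.98 = 8.02.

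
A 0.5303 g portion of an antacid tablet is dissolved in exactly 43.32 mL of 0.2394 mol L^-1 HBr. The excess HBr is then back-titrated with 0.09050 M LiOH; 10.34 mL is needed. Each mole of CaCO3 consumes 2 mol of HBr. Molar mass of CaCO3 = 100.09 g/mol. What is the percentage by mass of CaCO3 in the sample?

Total n(HBr) added = 0.2394 x 0.04332 = 0.01037 mol.
n(LiOH) used = 0.09050 x 0.01034 = 0.0009358 mol, which equals the excess n(HBr).
So n(HBr) consumed by the sample = 0.01037 - 0.0009358 = 0.009435 mol.
n(CaCO3) = 0.009435 / 2 = 0.004718 mol.
mass CaCO3 = 0.004718 x 100.09 = 0.4722 g, so %CaCO3 = 0.4722/0.5303 x 100 = 89.0%.

89.0%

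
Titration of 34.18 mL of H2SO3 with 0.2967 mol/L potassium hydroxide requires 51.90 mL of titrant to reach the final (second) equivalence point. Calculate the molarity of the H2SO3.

n(KOH) = 0.2967 x 0.05190 = 0.01540 mol.
At the final (second) equivalence point, 2 mol OH^- react per mol H2SO3, so n(H2SO3) = 0.01540 / 2 = 0.007699 mol.
[H2SO3] = 0.007699 / 0.03418 L = 0.225 M.

0.225 M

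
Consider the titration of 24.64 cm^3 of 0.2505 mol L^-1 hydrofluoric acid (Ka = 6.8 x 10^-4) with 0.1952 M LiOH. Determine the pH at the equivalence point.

n(HF) = 0.2505 x 0.02464 = 0.006172 mol; V(LiOH) at equivalence = 0.006172/0.1952 = 0.03162 L.
At equivalence all the acid is converted to F-; total volume = 0.02464 + 0.03162 = 0.05626 L, so [F-] = 0.006172/0.05626 = 0.1097 M.
Kb = Kw/Ka = 1.0e-14 / 6.8 x 10^-4 = 1.47e-11.
[OH^-] = sqrt(Kb x [F-]) = sqrt(1.47e-11 x 0.1097) = 1.27e-6 M.
pOH = 5.90, so pH = 14.00 - 5.90 = 8.10.

8.10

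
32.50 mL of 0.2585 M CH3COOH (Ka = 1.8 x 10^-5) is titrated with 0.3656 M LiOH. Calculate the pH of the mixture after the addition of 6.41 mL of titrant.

4.33

Initial n(CH3COOH) = 0.2585 x 0.03250 = 0.008401 mol.
n(LiOH) added = 0.3656 x 0.006410 = 0.002343 mol, converting that many moles of CH3COOH to CH3COO-.
Remaining n(CH3COOH) = 0.006058 mol; n(CH3COO-) = 0.002343 mol.
By Henderson-Hasselbalch, pH = pKa + log([A^-]/[HA]) = 4.74 + log(0.002343/0.006058) = 4.74 + (-0.41) = 4.33.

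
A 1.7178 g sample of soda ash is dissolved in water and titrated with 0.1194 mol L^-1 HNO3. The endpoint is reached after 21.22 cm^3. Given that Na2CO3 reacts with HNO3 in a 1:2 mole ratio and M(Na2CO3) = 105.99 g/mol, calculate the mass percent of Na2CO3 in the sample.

7.82%

n(HNO3) = 0.1194 x 0.02122 = 0.002534 mol.
n(Na2CO3) = 0.002534 / 2 = 0.001267 mol.
mass of Na2CO3 = 0.001267 x 105.99 = 0.1343 g.
% purity = 0.1343 / 1.7178 x 100 = 7.82%.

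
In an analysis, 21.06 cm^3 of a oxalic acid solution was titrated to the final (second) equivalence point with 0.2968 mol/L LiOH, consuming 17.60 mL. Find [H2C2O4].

n(LiOH) = 0.2968 x 0.01760 = 0.005224 mol.
At the final (second) equivalence point, 2 mol OH^- react per mol H2C2O4, so n(H2C2O4) = 0.005224 / 2 = 0.002612 mol.
[H2C2O4] = 0.002612 / 0.02106 L = 0.124 M.

0.124 M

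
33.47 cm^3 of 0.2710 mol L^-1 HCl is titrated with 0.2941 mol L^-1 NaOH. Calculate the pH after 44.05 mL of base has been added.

n(acid) = 0.2710 x 0.03347 = 0.009070 mol; n(NaOH) added = 0.2941 x 0.04405 = 0.01296 mol.
Base is in excess by 0.01296 - 0.009070 = 0.003885 mol in a total volume of 0.07752 L.
[OH^-] = 0.003885/0.07752 = 0.05011 M, so pOH = 1.30 and pH = 14.00 - 1.30 = 12.70.

12.70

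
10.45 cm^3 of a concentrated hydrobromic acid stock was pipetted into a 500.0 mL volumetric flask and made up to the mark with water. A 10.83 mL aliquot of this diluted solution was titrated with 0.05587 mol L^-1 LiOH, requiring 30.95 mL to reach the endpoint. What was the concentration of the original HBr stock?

7.64 M

n(LiOH) = 0.05587 x 0.03095 = 0.001729 mol.
n(HBr) in the aliquot = 0.001729 mol.
[diluted HBr] = 0.001729 / 0.01083 = 0.1597 M.
Dilution factor = 500.0/10.45 = 47.85, so [stock] = 0.1597 x 47.85 = 7.64 M.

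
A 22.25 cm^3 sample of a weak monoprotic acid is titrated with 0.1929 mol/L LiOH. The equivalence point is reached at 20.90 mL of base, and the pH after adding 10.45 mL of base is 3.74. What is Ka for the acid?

10.45 mL is half of the equivalence volume, so this is the half-equivalence point where [HA] = [A^-].
At half-equivalence pH = pKa, so pKa = 3.74.
Ka = 10^(-3.74) = 1.8 x 10^-4.

1.8 x 10^-4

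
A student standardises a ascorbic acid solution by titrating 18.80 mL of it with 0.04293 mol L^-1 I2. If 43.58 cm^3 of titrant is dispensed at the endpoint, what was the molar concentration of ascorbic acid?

n(I2) = 0.04293 x 0.04358 = 0.001871 mol.
From the balanced equation, 1 mol I2 reacts with 1 mol ascorbic acid, so n(ascorbic acid) = 0.001871 x 1/1 = 0.001871 mol.
[ascorbic acid] = 0.001871 / 0.01880 L = 0.0995 M.

0.0995 M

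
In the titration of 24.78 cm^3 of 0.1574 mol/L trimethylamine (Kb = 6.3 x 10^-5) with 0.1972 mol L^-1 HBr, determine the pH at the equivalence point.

n((CH3)3N) = 0.1574 x 0.02478 = 0.003900 mol; V(HBr) at equivalence = 0.003900/0.1972 = 0.01978 L.
At equivalence the base is fully converted to (CH3)3NH+; total volume = 0.04456 L, so [(CH3)3NH+] = 0.003900/0.04456 = 0.08753 M.
Ka((CH3)3NH+) = Kw/Kb = 1.0e-14 / 6.3 x 10^-5 = 1.59e-10.
[H^+] = sqrt(Ka x [(CH3)3NH+]) = sqrt(1.59e-10 x 0.08753) = 3.73e-6 M.
pH = -log(3.73e-6) = 5.43.

5.43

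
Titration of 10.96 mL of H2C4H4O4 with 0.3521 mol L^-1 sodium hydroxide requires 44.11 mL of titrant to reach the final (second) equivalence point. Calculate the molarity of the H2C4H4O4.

0.709 M

n(NaOH) = 0.3521 x 0.04411 = 0.01553 mol.
At the final (second) equivalence point, 2 mol OH^- react per mol H2C4H4O4, so n(H2C4H4O4) = 0.01553 / 2 = 0.007766 mol.
[H2C4H4O4] = 0.007766 / 0.01096 L = 0.709 M.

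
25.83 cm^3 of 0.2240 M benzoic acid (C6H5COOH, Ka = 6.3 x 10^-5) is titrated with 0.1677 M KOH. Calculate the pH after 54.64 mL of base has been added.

12.62

n(acid) = 0.2240 x 0.02583 = 0.005786 mol; n(KOH) added = 0.1677 x 0.05464 = 0.009163 mol.
Base is in excess by 0.009163 - 0.005786 = 0.003377 mol in a total volume of 0.08047 L.
[OH^-] = 0.003377/0.08047 = 0.04197 M, so pOH = 1.38 and pH = 14.00 - 1.38 = 12.62.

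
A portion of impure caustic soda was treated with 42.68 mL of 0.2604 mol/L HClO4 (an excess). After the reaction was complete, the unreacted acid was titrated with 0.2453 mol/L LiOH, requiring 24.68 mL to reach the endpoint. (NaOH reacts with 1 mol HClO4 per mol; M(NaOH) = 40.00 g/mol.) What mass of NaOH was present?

0.202 g

Total n(HClO4) added = 0.2604 x 0.04268 = 0.01111 mol.
n(LiOH) used = 0.2453 x 0.02468 = 0.006054 mol, which equals the excess n(HClO4).
So n(HClO4) consumed by the sample = 0.01111 - 0.006054 = 0.005060 mol.
n(NaOH) = 0.005060 / 1 = 0.005060 mol.
mass = 0.005060 mol x 40.00 g/mol = 0.202 g.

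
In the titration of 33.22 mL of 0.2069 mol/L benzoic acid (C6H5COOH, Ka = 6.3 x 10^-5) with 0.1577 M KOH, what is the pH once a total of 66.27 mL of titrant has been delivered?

12.56

n(acid) = 0.2069 x 0.03322 = 0.006873 mol; n(KOH) added = 0.1577 x 0.06627 = 0.01045 mol.
Base is in excess by 0.01045 - 0.006873 = 0.003578 mol in a total volume of 0.09949 L.
[OH^-] = 0.003578/0.09949 = 0.03596 M, so pOH = 1.44 and pH = 14.00 - 1.44 = 12.56.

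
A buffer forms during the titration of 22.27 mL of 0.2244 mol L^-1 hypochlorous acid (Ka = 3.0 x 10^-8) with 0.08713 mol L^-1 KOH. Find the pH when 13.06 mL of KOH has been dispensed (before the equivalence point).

6.99

Initial n(HClO) = 0.2244 x 0.02227 = 0.004997 mol.
n(KOH) added = 0.08713 x 0.01306 = 0.001138 mol, converting that many moles of HClO to ClO-.
Remaining n(HClO) = 0.003859 mol; n(ClO-) = 0.001138 mol.
By Henderson-Hasselbalch, pH = pKa + log([A^-]/[HA]) = 7.52 + log(0.001138/0.003859) = 7.52 + (-0.53) = 6.99.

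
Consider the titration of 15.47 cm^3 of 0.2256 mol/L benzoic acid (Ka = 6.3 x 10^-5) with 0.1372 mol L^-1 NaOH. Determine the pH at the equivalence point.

8.57

n(C6H5COOH) = 0.2256 x 0.01547 = 0.003490 mol; V(NaOH) at equivalence = 0.003490/0.1372 = 0.02544 L.
At equivalence all the acid is converted to C6H5COO-; total volume = 0.01547 + 0.02544 = 0.04091 L, so [C6H5COO-] = 0.003490/0.04091 = 0.08532 M.
Kb = Kw/Ka = 1.0e-14 / 6.3 x 10^-5 = 1.59e-10.
[OH^-] = sqrt(Kb x [C6H5COO-]) = sqrt(1.59e-10 x 0.08532) = 3.68e-6 M.
pOH = 5.43, so pH = 14.00 - 5.43 = 8.57.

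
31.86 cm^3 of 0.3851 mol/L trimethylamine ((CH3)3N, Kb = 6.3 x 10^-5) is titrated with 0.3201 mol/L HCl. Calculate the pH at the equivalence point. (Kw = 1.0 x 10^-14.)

5.28

n((CH3)3N) = 0.3851 x 0.03186 = 0.01227 mol; V(HCl) at equivalence = 0.01227/0.3201 = 0.03833 L.
At equivalence the base is fully converted to (CH3)3NH+; total volume = 0.07019 L, so [(CH3)3NH+] = 0.01227/0.07019 = 0.1748 M.
Ka((CH3)3NH+) = Kw/Kb = 1.0e-14 / 6.3 x 10^-5 = 1.59e-10.
[H^+] = sqrt(Ka x [(CH3)3NH+]) = sqrt(1.59e-10 x 0.1748) = 5.27e-6 M.
pH = -log(5.27e-6) = 5.28.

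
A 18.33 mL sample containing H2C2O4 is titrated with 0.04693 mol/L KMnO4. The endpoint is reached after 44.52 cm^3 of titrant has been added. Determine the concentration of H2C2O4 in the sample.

0.285 M

n(KMnO4) = 0.04693 x 0.04452 = 0.002089 mol.
From the balanced equation, 2 mol KMnO4 reacts with 5 mol H2C2O4, so n(H2C2O4) = 0.002089 x 5/2 = 0.005223 mol.
[H2C2O4] = 0.005223 / 0.01833 L = 0.285 M.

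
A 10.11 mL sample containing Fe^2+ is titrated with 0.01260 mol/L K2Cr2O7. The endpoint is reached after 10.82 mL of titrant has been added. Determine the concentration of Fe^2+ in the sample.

n(K2Cr2O7) = 0.01260 x 0.01082 = 0.0001363 mol.
From the balanced equation, 1 mol K2Cr2O7 reacts with 6 mol Fe^2+, so n(Fe^2+) = 0.0001363 x 6/1 = 0.0008180 mol.
[Fe^2+] = 0.0008180 / 0.01011 L = 0.0809 M.

0.0809 M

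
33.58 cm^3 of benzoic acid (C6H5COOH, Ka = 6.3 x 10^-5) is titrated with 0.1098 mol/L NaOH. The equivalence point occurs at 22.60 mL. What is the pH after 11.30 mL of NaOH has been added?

4.20

11.30 mL is exactly half the equivalence volume (22.60/2), i.e. the half-equivalence point.
There, n(HA) = n(A^-), so pH = pKa = -log(6.3 x 10^-5) = 4.20.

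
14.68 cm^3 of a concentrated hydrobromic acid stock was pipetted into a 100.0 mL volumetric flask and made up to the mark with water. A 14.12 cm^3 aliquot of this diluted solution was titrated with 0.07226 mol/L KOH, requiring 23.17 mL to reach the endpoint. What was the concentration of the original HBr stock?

0.808 M

n(KOH) = 0.07226 x 0.02317 = 0.001674 mol.
n(HBr) in the aliquot = 0.001674 mol.
[diluted HBr] = 0.001674 / 0.01412 = 0.1186 M.
Dilution factor = 100.0/14.68 = 6.812, so [stock] = 0.1186 x 6.812 = 0.808 M.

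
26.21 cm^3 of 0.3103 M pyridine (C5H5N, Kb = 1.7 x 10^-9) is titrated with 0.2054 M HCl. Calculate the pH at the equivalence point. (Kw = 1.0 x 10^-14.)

n(C5H5N) = 0.3103 x 0.02621 = 0.008133 mol; V(HCl) at equivalence = 0.008133/0.2054 = 0.03960 L.
At equivalence the base is fully converted to C5H5NH+; total volume = 0.06581 L, so [C5H5NH+] = 0.008133/0.06581 = 0.1236 M.
Ka(C5H5NH+) = Kw/Kb = 1.0e-14 / 1.7 x 10^-9 = 5.88e-6.
[H^+] = sqrt(Ka x [C5H5NH+]) = sqrt(5.88e-6 x 0.1236) = 0.000853 M.
pH = -log(0.000853) = 3.07.

3.07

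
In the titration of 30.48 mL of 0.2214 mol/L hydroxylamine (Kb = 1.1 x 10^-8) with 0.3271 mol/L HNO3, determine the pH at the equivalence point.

3.46

n(NH2OH) = 0.2214 x 0.03048 = 0.006748 mol; V(HNO3) at equivalence = 0.006748/0.3271 = 0.02063 L.
At equivalence the base is fully converted to NH3OH+; total volume = 0.05111 L, so [NH3OH+] = 0.006748/0.05111 = 0.1320 M.
Ka(NH3OH+) = Kw/Kb = 1.0e-14 / 1.1 x 10^-8 = 9.09e-7.
[H^+] = sqrt(Ka x [NH3OH+]) = sqrt(9.09e-7 x 0.1320) = 0.000346 M.
pH = -log(0.000346) = 3.46.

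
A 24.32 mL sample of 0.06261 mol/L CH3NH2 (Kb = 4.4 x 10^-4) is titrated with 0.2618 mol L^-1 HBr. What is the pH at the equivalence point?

5.97

n(CH3NH2) = 0.06261 x 0.02432 = 0.001523 mol; V(HBr) at equivalence = 0.001523/0.2618 = 0.005816 L.
At equivalence the base is fully converted to CH3NH3+; total volume = 0.03014 L, so [CH3NH3+] = 0.001523/0.03014 = 0.05053 M.
Ka(CH3NH3+) = Kw/Kb = 1.0e-14 / 4.4 x 10^-4 = 2.27e-11.
[H^+] = sqrt(Ka x [CH3NH3+]) = sqrt(2.27e-11 x 0.05053) = 1.07e-6 M.
pH = -log(1.07e-6) = 5.97.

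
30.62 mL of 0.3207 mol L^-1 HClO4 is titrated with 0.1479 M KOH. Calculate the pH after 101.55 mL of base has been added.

n(acid) = 0.3207 x 0.03062 = 0.009820 mol; n(KOH) added = 0.1479 x 0.1016 = 0.01502 mol.
Base is in excess by 0.01502 - 0.009820 = 0.005199 mol in a total volume of 0.1322 L.
[OH^-] = 0.005199/0.1322 = 0.03934 M, so pOH = 1.41 and pH = 14.00 - 1.41 = 12.59.

12.59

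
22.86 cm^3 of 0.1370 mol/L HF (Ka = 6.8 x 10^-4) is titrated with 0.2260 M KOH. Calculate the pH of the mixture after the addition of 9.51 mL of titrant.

3.51

Initial n(HF) = 0.1370 x 0.02286 = 0.003132 mol.
n(KOH) added = 0.2260 x 0.009510 = 0.002149 mol, converting that many moles of HF to F-.
Remaining n(HF) = 0.0009826 mol; n(F-) = 0.002149 mol.
By Henderson-Hasselbalch, pH = pKa + log([A^-]/[HA]) = 3.17 + log(0.002149/0.0009826) = 3.17 + (+0.34) = 3.51.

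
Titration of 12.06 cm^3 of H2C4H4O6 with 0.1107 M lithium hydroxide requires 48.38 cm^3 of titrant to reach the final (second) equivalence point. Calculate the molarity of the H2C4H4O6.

0.222 M

n(LiOH) = 0.1107 x 0.04838 = 0.005356 mol.
At the final (second) equivalence point, 2 mol OH^- react per mol H2C4H4O6, so n(H2C4H4O6) = 0.005356 / 2 = 0.002678 mol.
[H2C4H4O6] = 0.002678 / 0.01206 L = 0.222 M.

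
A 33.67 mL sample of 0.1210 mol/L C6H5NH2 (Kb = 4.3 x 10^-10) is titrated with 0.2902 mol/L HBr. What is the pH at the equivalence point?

2.85

n(C6H5NH2) = 0.1210 x 0.03367 = 0.004074 mol; V(HBr) at equivalence = 0.004074/0.2902 = 0.01404 L.
At equivalence the base is fully converted to C6H5NH3+; total volume = 0.04771 L, so [C6H5NH3+] = 0.004074/0.04771 = 0.08539 M.
Ka(C6H5NH3+) = Kw/Kb = 1.0e-14 / 4.3 x 10^-10 = 2.33e-5.
[H^+] = sqrt(Ka x [C6H5NH3+]) = sqrt(2.33e-5 x 0.08539) = 0.00141 M.
pH = -log(0.00141) = 2.85.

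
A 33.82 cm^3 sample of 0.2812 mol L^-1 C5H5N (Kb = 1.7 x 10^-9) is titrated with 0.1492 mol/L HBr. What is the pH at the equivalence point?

3.12

n(C5H5N) = 0.2812 x 0.03382 = 0.009510 mol; V(HBr) at equivalence = 0.009510/0.1492 = 0.06374 L.
At equivalence the base is fully converted to C5H5NH+; total volume = 0.09756 L, so [C5H5NH+] = 0.009510/0.09756 = 0.09748 M.
Ka(C5H5NH+) = Kw/Kb = 1.0e-14 / 1.7 x 10^-9 = 5.88e-6.
[H^+] = sqrt(Ka x [C5H5NH+]) = sqrt(5.88e-6 x 0.09748) = 0.000757 M.
pH = -log(0.000757) = 3.12.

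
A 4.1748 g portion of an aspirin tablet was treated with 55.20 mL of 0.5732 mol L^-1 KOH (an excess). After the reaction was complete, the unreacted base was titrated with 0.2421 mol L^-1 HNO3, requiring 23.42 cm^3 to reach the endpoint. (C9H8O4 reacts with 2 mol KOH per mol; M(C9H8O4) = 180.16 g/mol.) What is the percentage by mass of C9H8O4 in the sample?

56.0%

Total n(KOH) added = 0.5732 x 0.05520 = 0.03164 mol.
n(HNO3) used = 0.2421 x 0.02342 = 0.005670 mol, which equals the excess n(KOH).
So n(KOH) consumed by the sample = 0.03164 - 0.005670 = 0.02597 mol.
n(C9H8O4) = 0.02597 / 2 = 0.01299 mol.
mass C9H8O4 = 0.01299 x 180.16 = 2.339 g, so %C9H8O4 = 2.339/4.1748 x 100 = 56.0%.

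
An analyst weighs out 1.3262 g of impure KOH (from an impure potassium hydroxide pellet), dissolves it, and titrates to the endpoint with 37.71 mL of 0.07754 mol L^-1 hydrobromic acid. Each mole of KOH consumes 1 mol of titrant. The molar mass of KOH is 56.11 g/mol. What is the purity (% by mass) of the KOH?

12.4%

n(HBr) = 0.07754 x 0.03771 = 0.002924 mol.
n(KOH) = 0.002924 / 1 = 0.002924 mol.
mass of KOH = 0.002924 x 56.11 = 0.1641 g.
% purity = 0.1641 / 1.3262 x 100 = 12.4%.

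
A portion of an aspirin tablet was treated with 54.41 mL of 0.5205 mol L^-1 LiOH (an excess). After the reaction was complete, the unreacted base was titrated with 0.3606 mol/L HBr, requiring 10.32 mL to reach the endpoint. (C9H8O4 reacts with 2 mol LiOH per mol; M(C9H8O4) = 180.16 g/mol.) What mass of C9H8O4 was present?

Total n(LiOH) added = 0.5205 x 0.05441 = 0.02832 mol.
n(HBr) used = 0.3606 x 0.01032 = 0.003721 mol, which equals the excess n(LiOH).
So n(LiOH) consumed by the sample = 0.02832 - 0.003721 = 0.02460 mol.
n(C9H8O4) = 0.02460 / 2 = 0.01230 mol.
mass = 0.01230 mol x 180.16 g/mol = 2.22 g.

2.22 g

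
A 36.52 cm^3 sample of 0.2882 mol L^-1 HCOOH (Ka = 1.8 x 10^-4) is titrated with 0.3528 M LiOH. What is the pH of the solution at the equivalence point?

n(HCOOH) = 0.2882 x 0.03652 = 0.01053 mol; V(LiOH) at equivalence = 0.01053/0.3528 = 0.02983 L.
At equivalence all the acid is converted to HCOO-; total volume = 0.03652 + 0.02983 = 0.06635 L, so [HCOO-] = 0.01053/0.06635 = 0.1586 M.
Kb = Kw/Ka = 1.0e-14 / 1.8 x 10^-4 = 5.56e-11.
[OH^-] = sqrt(Kb x [HCOO-]) = sqrt(5.56e-11 x 0.1586) = 2.97e-6 M.
pOH = 5.53, so pH = 14.00 - 5.53 = 8.47.

8.47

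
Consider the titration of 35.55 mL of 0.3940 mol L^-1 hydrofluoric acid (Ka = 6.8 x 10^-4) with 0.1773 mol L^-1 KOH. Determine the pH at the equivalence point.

8.13

n(HF) = 0.3940 x 0.03555 = 0.01401 mol; V(KOH) at equivalence = 0.01401/0.1773 = 0.07900 L.
At equivalence all the acid is converted to F-; total volume = 0.03555 + 0.07900 = 0.1145 L, so [F-] = 0.01401/0.1145 = 0.1223 M.
Kb = Kw/Ka = 1.0e-14 / 6.8 x 10^-4 = 1.47e-11.
[OH^-] = sqrt(Kb x [F-]) = sqrt(1.47e-11 x 0.1223) = 1.34e-6 M.
pOH = 5.87, so pH = 14.00 - 5.87 = 8.13.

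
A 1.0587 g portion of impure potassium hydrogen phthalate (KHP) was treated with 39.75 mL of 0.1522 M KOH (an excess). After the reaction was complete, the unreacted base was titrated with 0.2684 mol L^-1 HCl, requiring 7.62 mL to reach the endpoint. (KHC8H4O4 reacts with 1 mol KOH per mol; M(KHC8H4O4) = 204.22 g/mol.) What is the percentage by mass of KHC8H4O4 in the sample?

77.3%

Total n(KOH) added = 0.1522 x 0.03975 = 0.006050 mol.
n(HCl) used = 0.2684 x 0.007620 = 0.002045 mol, which equals the excess n(KOH).
So n(KOH) consumed by the sample = 0.006050 - 0.002045 = 0.004005 mol.
n(KHC8H4O4) = 0.004005 / 1 = 0.004005 mol.
mass KHC8H4O4 = 0.004005 x 204.22 = 0.8178 g, so %KHC8H4O4 = 0.8178/1.0587 x 100 = 77.3%.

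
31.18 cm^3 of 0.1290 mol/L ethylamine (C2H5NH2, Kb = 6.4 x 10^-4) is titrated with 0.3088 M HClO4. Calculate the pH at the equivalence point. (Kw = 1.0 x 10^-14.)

5.92

n(C2H5NH2) = 0.1290 x 0.03118 = 0.004022 mol; V(HClO4) at equivalence = 0.004022/0.3088 = 0.01303 L.
At equivalence the base is fully converted to C2H5NH3+; total volume = 0.04421 L, so [C2H5NH3+] = 0.004022/0.04421 = 0.09099 M.
Ka(C2H5NH3+) = Kw/Kb = 1.0e-14 / 6.4 x 10^-4 = 1.56e-11.
[H^+] = sqrt(Ka x [C2H5NH3+]) = sqrt(1.56e-11 x 0.09099) = 1.19e-6 M.
pH = -log(1.19e-6) = 5.92.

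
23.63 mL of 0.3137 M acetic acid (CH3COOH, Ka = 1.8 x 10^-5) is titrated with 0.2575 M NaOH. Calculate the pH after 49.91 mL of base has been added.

12.87

n(acid) = 0.3137 x 0.02363 = 0.007413 mol; n(NaOH) added = 0.2575 x 0.04991 = 0.01285 mol.
Base is in excess by 0.01285 - 0.007413 = 0.005439 mol in a total volume of 0.07354 L.
[OH^-] = 0.005439/0.07354 = 0.07396 M, so pOH = 1.13 and pH = 14.00 - 1.13 = 12.87.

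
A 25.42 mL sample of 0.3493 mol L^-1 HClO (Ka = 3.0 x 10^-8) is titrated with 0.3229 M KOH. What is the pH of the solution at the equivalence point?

10.37

n(HClO) = 0.3493 x 0.02542 = 0.008879 mol; V(KOH) at equivalence = 0.008879/0.3229 = 0.02750 L.
At equivalence all the acid is converted to ClO-; total volume = 0.02542 + 0.02750 = 0.05292 L, so [ClO-] = 0.008879/0.05292 = 0.1678 M.
Kb = Kw/Ka = 1.0e-14 / 3.0 x 10^-8 = 3.33e-7.
[OH^-] = sqrt(Kb x [ClO-]) = sqrt(3.33e-7 x 0.1678) = 0.000236 M.
pOH = 3.63, so pH = 14.00 - 3.63 = 10.37.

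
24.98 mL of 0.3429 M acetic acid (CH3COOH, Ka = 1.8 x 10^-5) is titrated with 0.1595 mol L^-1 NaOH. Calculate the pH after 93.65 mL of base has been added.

12.73

n(acid) = 0.3429 x 0.02498 = 0.008566 mol; n(NaOH) added = 0.1595 x 0.09365 = 0.01494 mol.
Base is in excess by 0.01494 - 0.008566 = 0.006372 mol in a total volume of 0.1186 L.
[OH^-] = 0.006372/0.1186 = 0.05371 M, so pOH = 1.27 and pH = 14.00 - 1.27 = 12.73.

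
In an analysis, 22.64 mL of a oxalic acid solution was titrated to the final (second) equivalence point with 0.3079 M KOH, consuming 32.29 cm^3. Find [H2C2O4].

0.220 M

n(KOH) = 0.3079 x 0.03229 = 0.009942 mol.
At the final (second) equivalence point, 2 mol OH^- react per mol H2C2O4, so n(H2C2O4) = 0.009942 / 2 = 0.004971 mol.
[H2C2O4] = 0.004971 / 0.02264 L = 0.220 M.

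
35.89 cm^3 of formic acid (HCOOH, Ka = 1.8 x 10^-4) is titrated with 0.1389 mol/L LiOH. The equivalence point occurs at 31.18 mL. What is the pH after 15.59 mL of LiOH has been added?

3.74

15.59 mL is exactly half the equivalence volume (31.18/2), i.e. the half-equivalence point.
There, n(HA) = n(A^-), so pH = pKa = -log(1.8 x 10^-4) = 3.74.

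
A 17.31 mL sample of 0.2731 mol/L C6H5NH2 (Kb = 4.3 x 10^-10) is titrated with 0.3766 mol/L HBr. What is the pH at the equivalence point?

n(C6H5NH2) = 0.2731 x 0.01731 = 0.004727 mol; V(HBr) at equivalence = 0.004727/0.3766 = 0.01255 L.
At equivalence the base is fully converted to C6H5NH3+; total volume = 0.02986 L, so [C6H5NH3+] = 0.004727/0.02986 = 0.1583 M.
Ka(C6H5NH3+) = Kw/Kb = 1.0e-14 / 4.3 x 10^-10 = 2.33e-5.
[H^+] = sqrt(Ka x [C6H5NH3+]) = sqrt(2.33e-5 x 0.1583) = 0.00192 M.
pH = -log(0.00192) = 2.72.

2.72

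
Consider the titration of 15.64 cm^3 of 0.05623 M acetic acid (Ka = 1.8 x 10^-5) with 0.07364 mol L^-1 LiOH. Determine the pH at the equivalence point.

8.62

n(CH3COOH) = 0.05623 x 0.01564 = 0.0008794 mol; V(LiOH) at equivalence = 0.0008794/0.07364 = 0.01194 L.
At equivalence all the acid is converted to CH3COO-; total volume = 0.01564 + 0.01194 = 0.02758 L, so [CH3COO-] = 0.0008794/0.02758 = 0.03188 M.
Kb = Kw/Ka = 1.0e-14 / 1.8 x 10^-5 = 5.56e-10.
[OH^-] = sqrt(Kb x [CH3COO-]) = sqrt(5.56e-10 x 0.03188) = 4.21e-6 M.
pOH = 5.38, so pH = 14.00 - 5.38 = 8.62.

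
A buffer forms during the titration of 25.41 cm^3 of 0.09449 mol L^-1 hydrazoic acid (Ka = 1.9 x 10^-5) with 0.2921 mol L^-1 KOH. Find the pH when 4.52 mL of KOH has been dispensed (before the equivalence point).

Initial n(HN3) = 0.09449 x 0.02541 = 0.002401 mol.
n(KOH) added = 0.2921 x 0.004520 = 0.001320 mol, converting that many moles of HN3 to N3-.
Remaining n(HN3) = 0.001081 mol; n(N3-) = 0.001320 mol.
By Henderson-Hasselbalch, pH = pKa + log([A^-]/[HA]) = 4.72 + log(0.001320/0.001081) = 4.72 + (+0.09) = 4.81.

4.81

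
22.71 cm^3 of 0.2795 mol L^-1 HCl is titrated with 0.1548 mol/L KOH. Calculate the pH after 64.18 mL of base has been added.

12.62

n(acid) = 0.2795 x 0.02271 = 0.006347 mol; n(KOH) added = 0.1548 x 0.06418 = 0.009935 mol.
Base is in excess by 0.009935 - 0.006347 = 0.003588 mol in a total volume of 0.08689 L.
[OH^-] = 0.003588/0.08689 = 0.04129 M, so pOH = 1.38 and pH = 14.00 - 1.38 = 12.62.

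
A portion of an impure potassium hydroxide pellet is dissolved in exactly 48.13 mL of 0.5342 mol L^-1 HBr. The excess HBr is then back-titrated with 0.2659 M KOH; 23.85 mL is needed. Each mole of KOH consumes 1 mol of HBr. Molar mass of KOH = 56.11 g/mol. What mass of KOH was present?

1.09 g

Total n(HBr) added = 0.5342 x 0.04813 = 0.02571 mol.
n(KOH) used = 0.2659 x 0.02385 = 0.006342 mol, which equals the excess n(HBr).
So n(HBr) consumed by the sample = 0.02571 - 0.006342 = 0.01937 mol.
n(KOH) = 0.01937 / 1 = 0.01937 mol.
mass = 0.01937 mol x 56.11 g/mol = 1.09 g.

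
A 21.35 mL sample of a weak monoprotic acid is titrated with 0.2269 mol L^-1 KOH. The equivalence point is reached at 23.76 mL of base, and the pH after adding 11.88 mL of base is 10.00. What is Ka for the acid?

1.0 x 10^-10

11.88 mL is half of the equivalence volume, so this is the half-equivalence point where [HA] = [A^-].
At half-equivalence pH = pKa, so pKa = 10.00.
Ka = 10^(-10.00) = 1.0 x 10^-10.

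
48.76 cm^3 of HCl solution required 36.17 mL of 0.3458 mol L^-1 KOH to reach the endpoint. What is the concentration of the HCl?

0.257 M

n(KOH) delivered = 0.3458 x 0.03617 = 0.01251 mol.
For a 1:1 reaction, n(HCl) = 0.01251 mol.
[HCl] = 0.01251 mol / 0.04876 L = 0.257 M.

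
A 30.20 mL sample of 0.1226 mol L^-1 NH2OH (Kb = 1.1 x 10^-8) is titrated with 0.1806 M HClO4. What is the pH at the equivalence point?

n(NH2OH) = 0.1226 x 0.03020 = 0.003703 mol; V(HClO4) at equivalence = 0.003703/0.1806 = 0.02050 L.
At equivalence the base is fully converted to NH3OH+; total volume = 0.05070 L, so [NH3OH+] = 0.003703/0.05070 = 0.07303 M.
Ka(NH3OH+) = Kw/Kb = 1.0e-14 / 1.1 x 10^-8 = 9.09e-7.
[H^+] = sqrt(Ka x [NH3OH+]) = sqrt(9.09e-7 x 0.07303) = 0.000258 M.
pH = -log(0.000258) = 3.59.

3.59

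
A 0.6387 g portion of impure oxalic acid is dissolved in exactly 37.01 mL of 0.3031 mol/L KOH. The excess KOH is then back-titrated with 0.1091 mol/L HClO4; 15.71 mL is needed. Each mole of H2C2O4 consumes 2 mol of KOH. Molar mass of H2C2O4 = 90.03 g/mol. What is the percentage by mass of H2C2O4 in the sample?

67.0%

Total n(KOH) added = 0.3031 x 0.03701 = 0.01122 mol.
n(HClO4) used = 0.1091 x 0.01571 = 0.001714 mol, which equals the excess n(KOH).
So n(KOH) consumed by the sample = 0.01122 - 0.001714 = 0.009504 mol.
n(H2C2O4) = 0.009504 / 2 = 0.004752 mol.
mass H2C2O4 = 0.004752 x 90.03 = 0.4278 g, so %H2C2O4 = 0.4278/0.6387 x 100 = 67.0%.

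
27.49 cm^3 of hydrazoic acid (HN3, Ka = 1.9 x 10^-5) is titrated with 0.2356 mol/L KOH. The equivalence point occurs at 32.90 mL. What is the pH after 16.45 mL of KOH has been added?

4.72

16.45 mL is exactly half the equivalence volume (32.90/2), i.e. the half-equivalence point.
There, n(HA) = n(A^-), so pH = pKa = -log(1.9 x 10^-5) = 4.72.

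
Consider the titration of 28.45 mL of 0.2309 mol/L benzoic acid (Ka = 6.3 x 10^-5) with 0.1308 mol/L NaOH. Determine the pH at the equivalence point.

8.56

n(C6H5COOH) = 0.2309 x 0.02845 = 0.006569 mol; V(NaOH) at equivalence = 0.006569/0.1308 = 0.05022 L.
At equivalence all the acid is converted to C6H5COO-; total volume = 0.02845 + 0.05022 = 0.07867 L, so [C6H5COO-] = 0.006569/0.07867 = 0.08350 M.
Kb = Kw/Ka = 1.0e-14 / 6.3 x 10^-5 = 1.59e-10.
[OH^-] = sqrt(Kb x [C6H5COO-]) = sqrt(1.59e-10 x 0.08350) = 3.64e-6 M.
pOH = 5.44, so pH = 14.00 - 5.44 = 8.56.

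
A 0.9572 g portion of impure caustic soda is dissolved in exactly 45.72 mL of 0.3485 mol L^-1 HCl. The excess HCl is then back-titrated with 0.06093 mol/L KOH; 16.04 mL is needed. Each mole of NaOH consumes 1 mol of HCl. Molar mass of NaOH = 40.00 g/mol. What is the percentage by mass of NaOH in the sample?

Total n(HCl) added = 0.3485 x 0.04572 = 0.01593 mol.
n(KOH) used = 0.06093 x 0.01604 = 0.0009773 mol, which equals the excess n(HCl).
So n(HCl) consumed by the sample = 0.01593 - 0.0009773 = 0.01496 mol.
n(NaOH) = 0.01496 / 1 = 0.01496 mol.
mass NaOH = 0.01496 x 40.00 = 0.5982 g, so %NaOH = 0.5982/0.9572 x 100 = 62.5%.

62.5%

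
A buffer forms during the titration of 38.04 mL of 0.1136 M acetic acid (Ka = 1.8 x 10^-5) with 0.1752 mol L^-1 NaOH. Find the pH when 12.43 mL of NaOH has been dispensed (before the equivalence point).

4.75

Initial n(CH3COOH) = 0.1136 x 0.03804 = 0.004321 mol.
n(NaOH) added = 0.1752 x 0.01243 = 0.002178 mol, converting that many moles of CH3COOH to CH3COO-.
Remaining n(CH3COOH) = 0.002144 mol; n(CH3COO-) = 0.002178 mol.
By Henderson-Hasselbalch, pH = pKa + log([A^-]/[HA]) = 4.74 + log(0.002178/0.002144) = 4.74 + (+0.01) = 4.75.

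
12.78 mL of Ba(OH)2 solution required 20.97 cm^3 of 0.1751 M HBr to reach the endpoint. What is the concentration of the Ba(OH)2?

n(HBr) delivered = 0.1751 x 0.02097 = 0.003672 mol.
The reaction is 1 Ba(OH)2 + 2 HBr, so n(Ba(OH)2) = 0.003672 x 1/2 = 0.001836 mol.
[Ba(OH)2] = 0.001836 mol / 0.01278 L = 0.144 M.

0.144 M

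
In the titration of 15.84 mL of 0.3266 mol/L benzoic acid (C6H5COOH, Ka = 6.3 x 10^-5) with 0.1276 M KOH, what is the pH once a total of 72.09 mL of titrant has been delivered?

n(acid) = 0.3266 x 0.01584 = 0.005173 mol; n(KOH) added = 0.1276 x 0.07209 = 0.009199 mol.
Base is in excess by 0.009199 - 0.005173 = 0.004025 mol in a total volume of 0.08793 L.
[OH^-] = 0.004025/0.08793 = 0.04578 M, so pOH = 1.34 and pH = 14.00 - 1.34 = 12.66.

12.66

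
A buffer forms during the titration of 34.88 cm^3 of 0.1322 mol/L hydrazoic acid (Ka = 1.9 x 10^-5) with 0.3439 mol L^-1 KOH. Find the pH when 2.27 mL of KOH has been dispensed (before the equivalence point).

Initial n(HN3) = 0.1322 x 0.03488 = 0.004611 mol.
n(KOH) added = 0.3439 x 0.002270 = 0.0007807 mol, converting that many moles of HN3 to N3-.
Remaining n(HN3) = 0.003830 mol; n(N3-) = 0.0007807 mol.
By Henderson-Hasselbalch, pH = pKa + log([A^-]/[HA]) = 4.72 + log(0.0007807/0.003830) = 4.72 + (-0.69) = 4.03.

4.03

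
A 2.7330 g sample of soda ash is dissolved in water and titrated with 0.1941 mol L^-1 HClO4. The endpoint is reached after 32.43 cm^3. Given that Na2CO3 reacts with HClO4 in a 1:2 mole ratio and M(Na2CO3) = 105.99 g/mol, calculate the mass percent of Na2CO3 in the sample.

n(HClO4) = 0.1941 x 0.03243 = 0.006295 mol.
n(Na2CO3) = 0.006295 / 2 = 0.003147 mol.
mass of Na2CO3 = 0.003147 x 105.99 = 0.3336 g.
% purity = 0.3336 / 2.7330 x 100 = 12.2%.

12.2%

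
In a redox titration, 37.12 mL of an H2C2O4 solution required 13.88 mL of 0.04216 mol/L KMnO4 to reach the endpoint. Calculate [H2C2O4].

n(KMnO4) = 0.04216 x 0.01388 = 0.0005852 mol.
From the balanced equation, 2 mol KMnO4 reacts with 5 mol H2C2O4, so n(H2C2O4) = 0.0005852 x 5/2 = 0.001463 mol.
[H2C2O4] = 0.001463 / 0.03712 L = 0.0394 M.

0.0394 M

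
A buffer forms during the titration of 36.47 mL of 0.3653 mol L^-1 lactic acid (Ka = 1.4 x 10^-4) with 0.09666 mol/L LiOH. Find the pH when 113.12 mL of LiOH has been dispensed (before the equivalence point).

4.51

Initial n(HC3H5O3) = 0.3653 x 0.03647 = 0.01332 mol.
n(LiOH) added = 0.09666 x 0.1131 = 0.01093 mol, converting that many moles of HC3H5O3 to C3H5O3-.
Remaining n(HC3H5O3) = 0.002388 mol; n(C3H5O3-) = 0.01093 mol.
By Henderson-Hasselbalch, pH = pKa + log([A^-]/[HA]) = 3.85 + log(0.01093/0.002388) = 3.85 + (+0.66) = 4.51.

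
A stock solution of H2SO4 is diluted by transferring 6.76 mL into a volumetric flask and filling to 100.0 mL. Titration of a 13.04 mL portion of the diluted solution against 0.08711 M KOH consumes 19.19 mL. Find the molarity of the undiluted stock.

0.948 M

n(KOH) = 0.08711 x 0.01919 = 0.001672 mol.
n(H2SO4) in the aliquot = 0.001672 x 1/2 = 0.0008358 mol.
[diluted H2SO4] = 0.0008358 / 0.01304 = 0.06410 M.
Dilution factor = 100.0/6.760 = 14.79, so [stock] = 0.06410 x 14.79 = 0.948 M.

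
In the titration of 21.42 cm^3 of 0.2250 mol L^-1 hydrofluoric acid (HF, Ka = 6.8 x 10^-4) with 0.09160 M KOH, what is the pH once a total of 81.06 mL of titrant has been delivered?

12.41

n(acid) = 0.2250 x 0.02142 = 0.004820 mol; n(KOH) added = 0.09160 x 0.08106 = 0.007425 mol.
Base is in excess by 0.007425 - 0.004820 = 0.002606 mol in a total volume of 0.1025 L.
[OH^-] = 0.002606/0.1025 = 0.02543 M, so pOH = 1.59 and pH = 14.00 - 1.59 = 12.41.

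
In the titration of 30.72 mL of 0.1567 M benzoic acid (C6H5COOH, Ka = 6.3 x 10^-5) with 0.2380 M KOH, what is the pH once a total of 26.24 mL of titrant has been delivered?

12.40

n(acid) = 0.1567 x 0.03072 = 0.004814 mol; n(KOH) added = 0.2380 x 0.02624 = 0.006245 mol.
Base is in excess by 0.006245 - 0.004814 = 0.001431 mol in a total volume of 0.05696 L.
[OH^-] = 0.001431/0.05696 = 0.02513 M, so pOH = 1.60 and pH = 14.00 - 1.60 = 12.40.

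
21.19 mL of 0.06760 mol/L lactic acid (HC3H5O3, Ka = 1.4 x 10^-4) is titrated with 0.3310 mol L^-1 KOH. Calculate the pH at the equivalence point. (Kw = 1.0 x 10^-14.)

n(HC3H5O3) = 0.06760 x 0.02119 = 0.001432 mol; V(KOH) at equivalence = 0.001432/0.3310 = 0.004328 L.
At equivalence all the acid is converted to C3H5O3-; total volume = 0.02119 + 0.004328 = 0.02552 L, so [C3H5O3-] = 0.001432/0.02552 = 0.05614 M.
Kb = Kw/Ka = 1.0e-14 / 1.4 x 10^-4 = 7.14e-11.
[OH^-] = sqrt(Kb x [C3H5O3-]) = sqrt(7.14e-11 x 0.05614) = 2.00e-6 M.
pOH = 5.70, so pH = 14.00 - 5.70 = 8.30.

8.30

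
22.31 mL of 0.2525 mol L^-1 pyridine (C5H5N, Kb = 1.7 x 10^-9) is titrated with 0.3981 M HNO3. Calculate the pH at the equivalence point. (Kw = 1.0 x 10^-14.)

n(C5H5N) = 0.2525 x 0.02231 = 0.005633 mol; V(HNO3) at equivalence = 0.005633/0.3981 = 0.01415 L.
At equivalence the base is fully converted to C5H5NH+; total volume = 0.03646 L, so [C5H5NH+] = 0.005633/0.03646 = 0.1545 M.
Ka(C5H5NH+) = Kw/Kb = 1.0e-14 / 1.7 x 10^-9 = 5.88e-6.
[H^+] = sqrt(Ka x [C5H5NH+]) = sqrt(5.88e-6 x 0.1545) = 0.000953 M.
pH = -log(0.000953) = 3.02.

3.02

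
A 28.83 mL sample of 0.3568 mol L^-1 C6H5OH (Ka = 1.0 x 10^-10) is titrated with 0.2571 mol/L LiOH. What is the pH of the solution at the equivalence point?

n(C6H5OH) = 0.3568 x 0.02883 = 0.01029 mol; V(LiOH) at equivalence = 0.01029/0.2571 = 0.04001 L.
At equivalence all the acid is converted to C6H5O-; total volume = 0.02883 + 0.04001 = 0.06884 L, so [C6H5O-] = 0.01029/0.06884 = 0.1494 M.
Kb = Kw/Ka = 1.0e-14 / 1.0 x 10^-10 = 0.000100.
[OH^-] = sqrt(Kb x [C6H5O-]) = sqrt(0.000100 x 0.1494) = 0.00387 M.
pOH = 2.41, so pH = 14.00 - 2.41 = 11.59.

11.59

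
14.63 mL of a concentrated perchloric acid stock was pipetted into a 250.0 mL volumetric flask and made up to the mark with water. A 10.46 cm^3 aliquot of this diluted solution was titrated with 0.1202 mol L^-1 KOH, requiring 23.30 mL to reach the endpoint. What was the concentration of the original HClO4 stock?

4.58 M

n(KOH) = 0.1202 x 0.02330 = 0.002801 mol.
n(HClO4) in the aliquot = 0.002801 mol.
[diluted HClO4] = 0.002801 / 0.01046 = 0.2677 M.
Dilution factor = 250.0/14.63 = 17.09, so [stock] = 0.2677 x 17.09 = 4.58 M.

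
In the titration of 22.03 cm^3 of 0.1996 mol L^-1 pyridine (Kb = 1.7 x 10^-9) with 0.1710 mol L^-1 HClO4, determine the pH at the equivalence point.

3.13

n(C5H5N) = 0.1996 x 0.02203 = 0.004397 mol; V(HClO4) at equivalence = 0.004397/0.1710 = 0.02571 L.
At equivalence the base is fully converted to C5H5NH+; total volume = 0.04774 L, so [C5H5NH+] = 0.004397/0.04774 = 0.09210 M.
Ka(C5H5NH+) = Kw/Kb = 1.0e-14 / 1.7 x 10^-9 = 5.88e-6.
[H^+] = sqrt(Ka x [C5H5NH+]) = sqrt(5.88e-6 x 0.09210) = 0.000736 M.
pH = -log(0.000736) = 3.13.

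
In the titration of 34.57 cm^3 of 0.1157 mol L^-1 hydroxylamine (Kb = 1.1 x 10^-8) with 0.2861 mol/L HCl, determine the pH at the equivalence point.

n(NH2OH) = 0.1157 x 0.03457 = 0.004000 mol; V(HCl) at equivalence = 0.004000/0.2861 = 0.01398 L.
At equivalence the base is fully converted to NH3OH+; total volume = 0.04855 L, so [NH3OH+] = 0.004000/0.04855 = 0.08238 M.
Ka(NH3OH+) = Kw/Kb = 1.0e-14 / 1.1 x 10^-8 = 9.09e-7.
[H^+] = sqrt(Ka x [NH3OH+]) = sqrt(9.09e-7 x 0.08238) = 0.000274 M.
pH = -log(0.000274) = 3.56.

3.56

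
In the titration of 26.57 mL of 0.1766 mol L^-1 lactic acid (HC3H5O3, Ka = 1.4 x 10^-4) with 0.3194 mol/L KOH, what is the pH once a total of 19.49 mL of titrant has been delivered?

n(acid) = 0.1766 x 0.02657 = 0.004692 mol; n(KOH) added = 0.3194 x 0.01949 = 0.006225 mol.
Base is in excess by 0.006225 - 0.004692 = 0.001533 mol in a total volume of 0.04606 L.
[OH^-] = 0.001533/0.04606 = 0.03328 M, so pOH = 1.48 and pH = 14.00 - 1.48 = 12.52.

12.52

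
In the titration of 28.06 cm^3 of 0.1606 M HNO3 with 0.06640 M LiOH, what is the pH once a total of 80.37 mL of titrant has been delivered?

11.88

n(acid) = 0.1606 x 0.02806 = 0.004506 mol; n(LiOH) added = 0.06640 x 0.08037 = 0.005337 mol.
Base is in excess by 0.005337 - 0.004506 = 0.0008301 mol in a total volume of 0.1084 L.
[OH^-] = 0.0008301/0.1084 = 0.007656 M, so pOH = 2.12 and pH = 14.00 - 2.12 = 11.88.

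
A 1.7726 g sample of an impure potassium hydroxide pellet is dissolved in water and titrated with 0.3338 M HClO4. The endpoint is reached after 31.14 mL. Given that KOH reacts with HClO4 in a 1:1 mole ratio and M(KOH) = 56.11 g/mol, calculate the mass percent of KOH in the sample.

n(HClO4) = 0.3338 x 0.03114 = 0.01039 mol.
n(KOH) = 0.01039 / 1 = 0.01039 mol.
mass of KOH = 0.01039 x 56.11 = 0.5832 g.
% purity = 0.5832 / 1.7726 x 100 = 32.9%.

32.9%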